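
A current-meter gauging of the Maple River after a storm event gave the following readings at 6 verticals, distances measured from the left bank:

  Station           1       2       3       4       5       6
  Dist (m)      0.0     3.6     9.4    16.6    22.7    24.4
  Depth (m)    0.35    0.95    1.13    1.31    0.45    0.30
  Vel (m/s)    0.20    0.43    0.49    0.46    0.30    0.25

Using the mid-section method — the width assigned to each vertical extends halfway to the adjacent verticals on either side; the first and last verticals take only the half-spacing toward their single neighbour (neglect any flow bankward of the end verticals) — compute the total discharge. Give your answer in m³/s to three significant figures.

w_1 = (3.6 − 0.0)/2 = 1.8 m; q_1 = 0.20 × 0.35 × 1.8 = 0.1260 m³/s
w_2 = (9.4 − 0.0)/2 = 4.7 m; q_2 = 0.43 × 0.95 × 4.7 = 1.920 m³/s
w_3 = (16.6 − 3.6)/2 = 6.5 m; q_3 = 0.49 × 1.13 × 6.5 = 3.599 m³/s
w_4 = (22.7 − 9.4)/2 = 6.65 m; q_4 = 0.46 × 1.31 × 6.65 = 4.007 m³/s
w_5 = (24.4 − 16.6)/2 = 3.9 m; q_5 = 0.30 × 0.45 × 3.9 = 0.5265 m³/s
w_6 = (24.4 − 22.7)/2 = 0.85 m; q_6 = 0.25 × 0.30 × 0.85 = 0.06375 m³/s
Q = Σ qᵢ = 10.24 m³/s

10.2 m³/s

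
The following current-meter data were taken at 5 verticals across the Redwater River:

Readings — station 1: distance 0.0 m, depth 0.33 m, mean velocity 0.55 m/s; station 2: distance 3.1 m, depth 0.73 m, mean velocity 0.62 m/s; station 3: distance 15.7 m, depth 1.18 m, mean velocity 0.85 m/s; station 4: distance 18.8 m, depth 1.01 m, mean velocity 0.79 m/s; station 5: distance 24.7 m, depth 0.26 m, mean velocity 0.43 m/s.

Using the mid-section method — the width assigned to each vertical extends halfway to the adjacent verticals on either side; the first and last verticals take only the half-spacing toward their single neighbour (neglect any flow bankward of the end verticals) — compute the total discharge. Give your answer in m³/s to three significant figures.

15.6 m³/s

w_1 = (3.1 − 0.0)/2 = 1.55 m; q_1 = 0.55 × 0.33 × 1.55 = 0.2813 m³/s
w_2 = (15.7 − 0.0)/2 = 7.85 m; q_2 = 0.62 × 0.73 × 7.85 = 3.553 m³/s
w_3 = (18.8 − 3.1)/2 = 7.85 m; q_3 = 0.85 × 1.18 × 7.85 = 7.874 m³/s
w_4 = (24.7 − 15.7)/2 = 4.5 m; q_4 = 0.79 × 1.01 × 4.5 = 3.591 m³/s
w_5 = (24.7 − 18.8)/2 = 2.95 m; q_5 = 0.43 × 0.26 × 2.95 = 0.3298 m³/s
Q = Σ qᵢ = 15.63 m³/s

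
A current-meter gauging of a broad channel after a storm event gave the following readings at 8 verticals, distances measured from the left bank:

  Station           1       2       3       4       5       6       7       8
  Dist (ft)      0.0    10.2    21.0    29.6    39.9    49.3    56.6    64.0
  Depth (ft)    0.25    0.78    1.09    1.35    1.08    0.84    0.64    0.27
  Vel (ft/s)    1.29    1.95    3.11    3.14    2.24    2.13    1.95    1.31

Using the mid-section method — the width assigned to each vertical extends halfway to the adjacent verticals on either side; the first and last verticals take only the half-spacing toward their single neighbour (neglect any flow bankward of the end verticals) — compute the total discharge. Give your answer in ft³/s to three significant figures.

w_1 = (10.2 − 0.0)/2 = 5.1 ft; q_1 = 1.29 × 0.25 × 5.1 = 1.645 ft³/s
w_2 = (21.0 − 0.0)/2 = 10.5 ft; q_2 = 1.95 × 0.78 × 10.5 = 15.97 ft³/s
w_3 = (29.6 − 10.2)/2 = 9.7 ft; q_3 = 3.11 × 1.09 × 9.7 = 32.88 ft³/s
w_4 = (39.9 − 21.0)/2 = 9.45 ft; q_4 = 3.14 × 1.35 × 9.45 = 40.06 ft³/s
w_5 = (49.3 − 29.6)/2 = 9.85 ft; q_5 = 2.24 × 1.08 × 9.85 = 23.83 ft³/s
w_6 = (56.6 − 39.9)/2 = 8.35 ft; q_6 = 2.13 × 0.84 × 8.35 = 14.94 ft³/s
w_7 = (64.0 − 49.3)/2 = 7.35 ft; q_7 = 1.95 × 0.64 × 7.35 = 9.173 ft³/s
w_8 = (64.0 − 56.6)/2 = 3.7 ft; q_8 = 1.31 × 0.27 × 3.7 = 1.309 ft³/s
Q = Σ qᵢ = 139.8 ft³/s

140 ft³/s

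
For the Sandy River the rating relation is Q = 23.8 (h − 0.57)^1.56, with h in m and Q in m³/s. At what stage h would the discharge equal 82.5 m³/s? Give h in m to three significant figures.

2.79 m

h − h₀ = (Q/C)^(1/b) = (82.5/23.8)^(1/1.56) = 2.219 m
h = 0.57 + 2.219 = 2.789 m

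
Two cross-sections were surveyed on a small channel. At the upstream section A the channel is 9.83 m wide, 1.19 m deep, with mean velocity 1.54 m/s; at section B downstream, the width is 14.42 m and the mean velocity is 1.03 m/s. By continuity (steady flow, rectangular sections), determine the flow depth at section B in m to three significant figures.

Q = A₁V₁ = (9.83×1.19) × 1.54 = 18.01 m³/s
d₂ = Q/(b₂ V₂) = 18.01/(14.42×1.03) = 1.213 m

1.21 m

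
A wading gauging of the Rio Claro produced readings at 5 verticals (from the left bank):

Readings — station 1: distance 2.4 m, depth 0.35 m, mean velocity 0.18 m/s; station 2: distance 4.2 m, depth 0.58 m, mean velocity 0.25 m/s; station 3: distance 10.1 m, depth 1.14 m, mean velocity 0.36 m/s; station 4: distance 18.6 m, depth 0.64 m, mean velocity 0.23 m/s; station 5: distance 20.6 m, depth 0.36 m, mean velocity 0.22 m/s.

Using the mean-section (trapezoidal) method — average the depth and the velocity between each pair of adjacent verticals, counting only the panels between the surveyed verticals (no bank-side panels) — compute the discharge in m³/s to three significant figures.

Panel 1-2: Δb = 1.8 m, d̄ = (0.35+0.58)/2 = 0.465, v̄ = (0.18+0.25)/2 = 0.215 → q = 1.8×0.465×0.215 = 0.1800 m³/s
Panel 2-3: Δb = 5.9 m, d̄ = (0.58+1.14)/2 = 0.86, v̄ = (0.25+0.36)/2 = 0.305 → q = 5.9×0.86×0.305 = 1.548 m³/s
Panel 3-4: Δb = 8.5 m, d̄ = (1.14+0.64)/2 = 0.89, v̄ = (0.36+0.23)/2 = 0.295 → q = 8.5×0.89×0.295 = 2.232 m³/s
Panel 4-5: Δb = 2 m, d̄ = (0.64+0.36)/2 = 0.5, v̄ = (0.23+0.22)/2 = 0.225 → q = 2×0.5×0.225 = 0.2250 m³/s
Q = Σ q = 4.184 m³/s

4.18 m³/s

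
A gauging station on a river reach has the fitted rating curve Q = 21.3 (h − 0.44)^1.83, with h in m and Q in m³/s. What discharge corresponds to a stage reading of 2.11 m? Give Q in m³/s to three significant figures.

54.4 m³/s

Q = 21.3 × (2.11 − 0.44)^1.83 = 21.3 × 1.67^1.83 = 54.44 m³/s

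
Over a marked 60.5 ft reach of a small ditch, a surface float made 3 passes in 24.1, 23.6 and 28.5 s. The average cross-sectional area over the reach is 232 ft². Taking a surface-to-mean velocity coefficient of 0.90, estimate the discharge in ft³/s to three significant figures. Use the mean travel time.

497 ft³/s

t̄ = (24.1 + 23.6 + 28.5) / 3 = 25.4 s
v_surface = L / t̄ = 60.5 / 25.4 = 2.382 ft/s
v_mean = 0.90 × 2.382 = 2.144 ft/s
Q = A × v_mean = 232 × 2.144 = 497.3 ft³/s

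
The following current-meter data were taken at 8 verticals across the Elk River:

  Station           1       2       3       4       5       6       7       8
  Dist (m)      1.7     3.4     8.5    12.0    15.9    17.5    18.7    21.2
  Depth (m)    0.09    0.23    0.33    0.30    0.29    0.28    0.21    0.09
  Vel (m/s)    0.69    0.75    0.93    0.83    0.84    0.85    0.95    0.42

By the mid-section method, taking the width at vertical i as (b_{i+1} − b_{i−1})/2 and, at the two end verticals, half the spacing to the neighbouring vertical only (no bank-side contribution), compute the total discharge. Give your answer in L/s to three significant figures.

4300 L/s

w_1 = (3.4 − 1.7)/2 = 0.85 m; q_1 = 0.69 × 0.09 × 0.85 = 0.05279 m³/s
w_2 = (8.5 − 1.7)/2 = 3.4 m; q_2 = 0.75 × 0.23 × 3.4 = 0.5865 m³/s
w_3 = (12.0 − 3.4)/2 = 4.3 m; q_3 = 0.93 × 0.33 × 4.3 = 1.320 m³/s
w_4 = (15.9 − 8.5)/2 = 3.7 m; q_4 = 0.83 × 0.30 × 3.7 = 0.9213 m³/s
w_5 = (17.5 − 12.0)/2 = 2.75 m; q_5 = 0.84 × 0.29 × 2.75 = 0.6699 m³/s
w_6 = (18.7 − 15.9)/2 = 1.4 m; q_6 = 0.85 × 0.28 × 1.4 = 0.3332 m³/s
w_7 = (21.2 − 17.5)/2 = 1.85 m; q_7 = 0.95 × 0.21 × 1.85 = 0.3691 m³/s
w_8 = (21.2 − 18.7)/2 = 1.25 m; q_8 = 0.42 × 0.09 × 1.25 = 0.04725 m³/s
Q = Σ qᵢ = 4.300 m³/s
= 4.300 × 1000 = 4300 L/s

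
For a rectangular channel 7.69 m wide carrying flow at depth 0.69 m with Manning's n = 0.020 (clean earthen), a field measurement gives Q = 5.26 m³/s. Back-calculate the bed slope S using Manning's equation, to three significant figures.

A = b·y = 7.69 × 0.69 = 5.306 m²
P = b + 2y = 7.69 + 2×0.69 = 9.070 m
R = A/P = 5.306/9.070 = 0.5850 m
S = (Q·n / (1·A·R^(2/3)))² = (5.26×0.020 / (1×5.306×0.6995))² = 0.0008034

0.000803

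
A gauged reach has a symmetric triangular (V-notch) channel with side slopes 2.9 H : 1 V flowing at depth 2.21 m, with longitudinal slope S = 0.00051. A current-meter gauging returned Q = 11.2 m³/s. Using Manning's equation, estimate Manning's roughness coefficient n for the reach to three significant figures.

0.0294

A = z·y² = 2.9×2.21² = 14.16 m²
P = 2y√(1+z²) = 2×2.21×√(1+2.9²) = 13.56 m
R = A/P = 14.16/13.56 = 1.045 m
n = (1/Q)·A·R^(2/3)·S^(1/2) = (1/11.2) × 14.16 × 1.030 × 0.02258 = 0.02940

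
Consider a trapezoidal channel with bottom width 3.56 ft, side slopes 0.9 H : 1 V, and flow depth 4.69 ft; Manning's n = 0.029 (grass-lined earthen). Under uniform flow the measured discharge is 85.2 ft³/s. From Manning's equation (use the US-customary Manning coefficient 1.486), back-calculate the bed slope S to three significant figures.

A = (b + z·y)·y = (3.56 + 0.9×4.69)×4.69 = 36.49 ft²
P = b + 2y√(1+z²) = 3.56 + 2×4.69×√(1+0.9²) = 16.18 ft
R = A/P = 36.49/16.18 = 2.256 ft
S = (Q·n / (1.486·A·R^(2/3)))² = (85.2×0.029 / (1.486×36.49×1.720))² = 0.0007018

0.000702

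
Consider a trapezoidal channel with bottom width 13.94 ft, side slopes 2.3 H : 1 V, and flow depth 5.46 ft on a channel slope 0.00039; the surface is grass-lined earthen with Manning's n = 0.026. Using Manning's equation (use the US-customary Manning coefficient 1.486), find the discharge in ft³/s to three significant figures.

376 ft³/s

A = (b + z·y)·y = (13.94 + 2.3×5.46)×5.46 = 144.7 ft²
P = b + 2y√(1+z²) = 13.94 + 2×5.46×√(1+2.3²) = 41.33 ft
R = A/P = 144.7/41.33 = 3.501 ft
Q = (1.486/n)·A·R^(2/3)·S^(1/2) = (1.486/0.026) × 144.7 × 3.501^(2/3) × 0.00039^(1/2) = 376.5 ft³/s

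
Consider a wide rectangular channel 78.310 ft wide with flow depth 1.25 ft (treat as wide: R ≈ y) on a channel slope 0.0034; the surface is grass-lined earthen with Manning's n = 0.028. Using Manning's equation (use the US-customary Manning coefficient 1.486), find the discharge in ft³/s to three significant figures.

352 ft³/s

A = b·y = 78.310 × 1.25 = 97.89 ft²
Wide channel: R ≈ y = 1.25 ft
Q = (1.486/n)·A·R^(2/3)·S^(1/2) = (1.486/0.028) × 97.89 × 1.250^(2/3) × 0.0034^(1/2) = 351.5 ft³/s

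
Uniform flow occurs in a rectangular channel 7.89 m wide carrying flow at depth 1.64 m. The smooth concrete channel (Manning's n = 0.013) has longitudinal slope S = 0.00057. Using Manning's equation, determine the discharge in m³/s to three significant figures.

26.2 m³/s

A = b·y = 7.89 × 1.64 = 12.94 m²
P = b + 2y = 7.89 + 2×1.64 = 11.17 m
R = A/P = 12.94/11.17 = 1.158 m
Q = (1/n)·A·R^(2/3)·S^(1/2) = (1/0.013) × 12.94 × 1.158^(2/3) × 0.00057^(1/2) = 26.21 m³/s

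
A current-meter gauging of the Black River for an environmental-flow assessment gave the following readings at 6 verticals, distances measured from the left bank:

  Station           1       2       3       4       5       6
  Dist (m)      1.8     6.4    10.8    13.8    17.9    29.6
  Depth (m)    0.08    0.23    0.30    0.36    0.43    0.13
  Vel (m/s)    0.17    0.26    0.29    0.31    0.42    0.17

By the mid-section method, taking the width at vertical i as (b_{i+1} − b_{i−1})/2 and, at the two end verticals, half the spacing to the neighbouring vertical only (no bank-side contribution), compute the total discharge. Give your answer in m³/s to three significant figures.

w_1 = (6.4 − 1.8)/2 = 2.3 m; q_1 = 0.17 × 0.08 × 2.3 = 0.03128 m³/s
w_2 = (10.8 − 1.8)/2 = 4.5 m; q_2 = 0.26 × 0.23 × 4.5 = 0.2691 m³/s
w_3 = (13.8 − 6.4)/2 = 3.7 m; q_3 = 0.29 × 0.30 × 3.7 = 0.3219 m³/s
w_4 = (17.9 − 10.8)/2 = 3.55 m; q_4 = 0.31 × 0.36 × 3.55 = 0.3962 m³/s
w_5 = (29.6 − 13.8)/2 = 7.9 m; q_5 = 0.42 × 0.43 × 7.9 = 1.427 m³/s
w_6 = (29.6 − 17.9)/2 = 5.85 m; q_6 = 0.17 × 0.13 × 5.85 = 0.1293 m³/s
Q = Σ qᵢ = 2.574 m³/s

2.57 m³/s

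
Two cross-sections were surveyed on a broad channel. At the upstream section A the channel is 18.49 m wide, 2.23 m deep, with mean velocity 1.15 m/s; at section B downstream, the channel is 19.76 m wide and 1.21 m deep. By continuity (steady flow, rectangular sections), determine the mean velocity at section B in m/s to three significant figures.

1.98 m/s

Q = A₁V₁ = (18.49×2.23) × 1.15 = 47.42 m³/s
A₂ = 19.76 × 1.21 = 23.91 m²
V₂ = Q/A₂ = 47.42/23.91 = 1.983 m/s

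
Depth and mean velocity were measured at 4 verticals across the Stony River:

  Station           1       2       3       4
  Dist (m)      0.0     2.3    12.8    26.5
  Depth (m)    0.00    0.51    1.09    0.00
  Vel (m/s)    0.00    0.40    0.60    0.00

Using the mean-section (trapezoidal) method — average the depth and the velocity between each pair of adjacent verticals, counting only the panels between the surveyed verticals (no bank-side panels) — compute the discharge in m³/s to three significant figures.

Panel 1-2: Δb = 2.3 m, d̄ = (0.00+0.51)/2 = 0.255, v̄ = (0.00+0.40)/2 = 0.2 → q = 2.3×0.255×0.2 = 0.1173 m³/s
Panel 2-3: Δb = 10.5 m, d̄ = (0.51+1.09)/2 = 0.8, v̄ = (0.40+0.60)/2 = 0.5 → q = 10.5×0.8×0.5 = 4.200 m³/s
Panel 3-4: Δb = 13.7 m, d̄ = (1.09+0.00)/2 = 0.545, v̄ = (0.60+0.00)/2 = 0.3 → q = 13.7×0.545×0.3 = 2.240 m³/s
Q = Σ q = 6.557 m³/s

6.56 m³/s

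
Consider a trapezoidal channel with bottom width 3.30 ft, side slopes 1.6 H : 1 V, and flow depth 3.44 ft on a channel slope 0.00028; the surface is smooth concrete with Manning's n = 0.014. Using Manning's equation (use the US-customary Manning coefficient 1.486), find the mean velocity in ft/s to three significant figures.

A = (b + z·y)·y = (3.30 + 1.6×3.44)×3.44 = 30.29 ft²
P = b + 2y√(1+z²) = 3.30 + 2×3.44×√(1+1.6²) = 16.28 ft
R = A/P = 30.29/16.28 = 1.860 ft
Q = (1.486/n)·A·R^(2/3)·S^(1/2) = (1.486/0.014) × 30.29 × 1.860^(2/3) × 0.00028^(1/2) = 81.36 ft³/s
V = Q/A = 81.36/30.29 = 2.686 ft/s

2.69 ft/s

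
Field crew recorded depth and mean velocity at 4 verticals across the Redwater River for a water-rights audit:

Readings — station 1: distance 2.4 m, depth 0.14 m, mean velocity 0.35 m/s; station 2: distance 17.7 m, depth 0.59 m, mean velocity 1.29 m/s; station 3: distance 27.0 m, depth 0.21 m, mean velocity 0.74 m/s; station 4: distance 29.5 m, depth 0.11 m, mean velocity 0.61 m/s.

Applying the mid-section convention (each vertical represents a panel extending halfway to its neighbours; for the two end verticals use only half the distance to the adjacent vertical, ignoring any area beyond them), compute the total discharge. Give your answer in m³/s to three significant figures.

w_1 = (17.7 − 2.4)/2 = 7.65 m; q_1 = 0.35 × 0.14 × 7.65 = 0.3749 m³/s
w_2 = (27.0 − 2.4)/2 = 12.3 m; q_2 = 1.29 × 0.59 × 12.3 = 9.362 m³/s
w_3 = (29.5 − 17.7)/2 = 5.9 m; q_3 = 0.74 × 0.21 × 5.9 = 0.9169 m³/s
w_4 = (29.5 − 27.0)/2 = 1.25 m; q_4 = 0.61 × 0.11 × 1.25 = 0.08388 m³/s
Q = Σ qᵢ = 10.74 m³/s

10.7 m³/s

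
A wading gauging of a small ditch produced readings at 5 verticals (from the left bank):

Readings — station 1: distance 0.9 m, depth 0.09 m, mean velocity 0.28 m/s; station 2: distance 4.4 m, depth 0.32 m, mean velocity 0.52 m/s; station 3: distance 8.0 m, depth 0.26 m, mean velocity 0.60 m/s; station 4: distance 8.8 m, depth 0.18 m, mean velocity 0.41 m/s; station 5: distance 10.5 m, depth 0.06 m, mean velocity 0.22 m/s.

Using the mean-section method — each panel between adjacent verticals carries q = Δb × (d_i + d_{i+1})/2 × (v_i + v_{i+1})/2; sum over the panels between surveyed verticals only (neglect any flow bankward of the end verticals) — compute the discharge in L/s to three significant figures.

1020 L/s

Panel 1-2: Δb = 3.5 m, d̄ = (0.09+0.32)/2 = 0.205, v̄ = (0.28+0.52)/2 = 0.4 → q = 3.5×0.205×0.4 = 0.2870 m³/s
Panel 2-3: Δb = 3.6 m, d̄ = (0.32+0.26)/2 = 0.29, v̄ = (0.52+0.60)/2 = 0.56 → q = 3.6×0.29×0.56 = 0.5846 m³/s
Panel 3-4: Δb = 0.8 m, d̄ = (0.26+0.18)/2 = 0.22, v̄ = (0.60+0.41)/2 = 0.505 → q = 0.8×0.22×0.505 = 0.08888 m³/s
Panel 4-5: Δb = 1.7 m, d̄ = (0.18+0.06)/2 = 0.12, v̄ = (0.41+0.22)/2 = 0.315 → q = 1.7×0.12×0.315 = 0.06426 m³/s
Q = Σ q = 1.025 m³/s
= 1.025 × 1000 = 1025 L/s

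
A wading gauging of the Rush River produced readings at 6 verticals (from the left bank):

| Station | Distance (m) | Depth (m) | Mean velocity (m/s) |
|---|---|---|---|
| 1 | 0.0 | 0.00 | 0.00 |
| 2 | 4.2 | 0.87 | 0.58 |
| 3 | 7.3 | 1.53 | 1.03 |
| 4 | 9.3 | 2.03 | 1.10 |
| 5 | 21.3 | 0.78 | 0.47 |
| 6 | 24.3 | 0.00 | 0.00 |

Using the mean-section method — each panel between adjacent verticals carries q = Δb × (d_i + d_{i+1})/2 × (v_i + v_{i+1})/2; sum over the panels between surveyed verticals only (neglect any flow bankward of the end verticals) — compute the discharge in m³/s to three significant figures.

20.8 m³/s

Panel 1-2: Δb = 4.2 m, d̄ = (0.00+0.87)/2 = 0.435, v̄ = (0.00+0.58)/2 = 0.29 → q = 4.2×0.435×0.29 = 0.5298 m³/s
Panel 2-3: Δb = 3.1 m, d̄ = (0.87+1.53)/2 = 1.2, v̄ = (0.58+1.03)/2 = 0.805 → q = 3.1×1.2×0.805 = 2.995 m³/s
Panel 3-4: Δb = 2 m, d̄ = (1.53+2.03)/2 = 1.78, v̄ = (1.03+1.10)/2 = 1.065 → q = 2×1.78×1.065 = 3.791 m³/s
Panel 4-5: Δb = 12 m, d̄ = (2.03+0.78)/2 = 1.405, v̄ = (1.10+0.47)/2 = 0.785 → q = 12×1.405×0.785 = 13.24 m³/s
Panel 5-6: Δb = 3 m, d̄ = (0.78+0.00)/2 = 0.39, v̄ = (0.47+0.00)/2 = 0.235 → q = 3×0.39×0.235 = 0.2750 m³/s
Q = Σ q = 20.83 m³/s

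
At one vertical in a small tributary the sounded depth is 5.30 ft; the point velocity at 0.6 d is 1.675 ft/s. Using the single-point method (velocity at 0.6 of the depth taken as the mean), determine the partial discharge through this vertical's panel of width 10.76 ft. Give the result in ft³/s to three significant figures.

95.5 ft³/s

v̄ = v₀.₆ = 1.675 ft/s
q = v̄ × d × w = 1.675 × 5.30 × 10.76 = 95.52 ft³/s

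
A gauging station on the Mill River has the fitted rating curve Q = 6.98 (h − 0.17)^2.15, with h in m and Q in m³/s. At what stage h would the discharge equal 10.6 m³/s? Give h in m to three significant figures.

h − h₀ = (Q/C)^(1/b) = (10.6/6.98)^(1/2.15) = 1.214 m
h = 0.17 + 1.214 = 1.384 m

1.38 m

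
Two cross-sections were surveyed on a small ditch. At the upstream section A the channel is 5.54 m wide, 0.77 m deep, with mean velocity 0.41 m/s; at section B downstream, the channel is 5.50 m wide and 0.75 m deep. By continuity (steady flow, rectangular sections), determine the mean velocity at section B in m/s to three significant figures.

0.424 m/s

Q = A₁V₁ = (5.54×0.77) × 0.41 = 1.749 m³/s
A₂ = 5.50 × 0.75 = 4.125 m²
V₂ = Q/A₂ = 1.749/4.125 = 0.4240 m/s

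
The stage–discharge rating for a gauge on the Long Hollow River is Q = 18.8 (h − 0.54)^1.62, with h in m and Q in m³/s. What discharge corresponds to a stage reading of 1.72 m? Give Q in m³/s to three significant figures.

24.6 m³/s

Q = 18.8 × (1.72 − 0.54)^1.62 = 18.8 × 1.18^1.62 = 24.58 m³/s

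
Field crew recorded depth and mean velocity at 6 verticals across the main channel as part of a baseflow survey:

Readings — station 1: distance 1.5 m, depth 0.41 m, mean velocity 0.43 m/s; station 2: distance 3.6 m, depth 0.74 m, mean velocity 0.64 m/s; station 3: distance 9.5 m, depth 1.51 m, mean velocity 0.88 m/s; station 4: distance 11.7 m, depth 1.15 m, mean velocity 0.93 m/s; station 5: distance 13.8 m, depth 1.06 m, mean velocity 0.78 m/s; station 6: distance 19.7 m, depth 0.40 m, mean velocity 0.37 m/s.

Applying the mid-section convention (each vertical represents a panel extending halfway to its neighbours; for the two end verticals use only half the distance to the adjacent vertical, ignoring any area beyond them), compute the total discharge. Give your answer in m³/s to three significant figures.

13.5 m³/s

w_1 = (3.6 − 1.5)/2 = 1.05 m; q_1 = 0.43 × 0.41 × 1.05 = 0.1851 m³/s
w_2 = (9.5 − 1.5)/2 = 4 m; q_2 = 0.64 × 0.74 × 4 = 1.894 m³/s
w_3 = (11.7 − 3.6)/2 = 4.05 m; q_3 = 0.88 × 1.51 × 4.05 = 5.382 m³/s
w_4 = (13.8 − 9.5)/2 = 2.15 m; q_4 = 0.93 × 1.15 × 2.15 = 2.299 m³/s
w_5 = (19.7 − 11.7)/2 = 4 m; q_5 = 0.78 × 1.06 × 4 = 3.307 m³/s
w_6 = (19.7 − 13.8)/2 = 2.95 m; q_6 = 0.37 × 0.40 × 2.95 = 0.4366 m³/s
Q = Σ qᵢ = 13.50 m³/s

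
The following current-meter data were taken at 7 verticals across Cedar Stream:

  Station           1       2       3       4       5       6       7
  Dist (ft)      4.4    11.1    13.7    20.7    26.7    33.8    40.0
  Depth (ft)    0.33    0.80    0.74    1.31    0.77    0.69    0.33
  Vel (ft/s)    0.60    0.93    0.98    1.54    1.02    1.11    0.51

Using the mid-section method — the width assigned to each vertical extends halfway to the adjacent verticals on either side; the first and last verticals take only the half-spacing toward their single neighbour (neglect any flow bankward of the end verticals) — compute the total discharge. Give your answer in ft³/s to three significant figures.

w_1 = (11.1 − 4.4)/2 = 3.35 ft; q_1 = 0.60 × 0.33 × 3.35 = 0.6633 ft³/s
w_2 = (13.7 − 4.4)/2 = 4.65 ft; q_2 = 0.93 × 0.80 × 4.65 = 3.460 ft³/s
w_3 = (20.7 − 11.1)/2 = 4.8 ft; q_3 = 0.98 × 0.74 × 4.8 = 3.481 ft³/s
w_4 = (26.7 − 13.7)/2 = 6.5 ft; q_4 = 1.54 × 1.31 × 6.5 = 13.11 ft³/s
w_5 = (33.8 − 20.7)/2 = 6.55 ft; q_5 = 1.02 × 0.77 × 6.55 = 5.144 ft³/s
w_6 = (40.0 − 26.7)/2 = 6.65 ft; q_6 = 1.11 × 0.69 × 6.65 = 5.093 ft³/s
w_7 = (40.0 − 33.8)/2 = 3.1 ft; q_7 = 0.51 × 0.33 × 3.1 = 0.5217 ft³/s
Q = Σ qᵢ = 31.48 ft³/s

31.5 ft³/s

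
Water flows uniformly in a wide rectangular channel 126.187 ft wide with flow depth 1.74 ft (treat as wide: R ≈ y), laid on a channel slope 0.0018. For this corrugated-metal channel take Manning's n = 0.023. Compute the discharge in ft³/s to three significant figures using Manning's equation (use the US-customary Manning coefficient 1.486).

A = b·y = 126.187 × 1.74 = 219.6 ft²
Wide channel: R ≈ y = 1.74 ft
Q = (1.486/n)·A·R^(2/3)·S^(1/2) = (1.486/0.023) × 219.6 × 1.740^(2/3) × 0.0018^(1/2) = 870.7 ft³/s

871 ft³/s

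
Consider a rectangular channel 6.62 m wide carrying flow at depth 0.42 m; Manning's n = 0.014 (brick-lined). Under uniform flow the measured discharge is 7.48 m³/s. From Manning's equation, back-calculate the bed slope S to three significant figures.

0.00529

A = b·y = 6.62 × 0.42 = 2.780 m²
P = b + 2y = 6.62 + 2×0.42 = 7.460 m
R = A/P = 2.780/7.460 = 0.3727 m
S = (Q·n / (1·A·R^(2/3)))² = (7.48×0.014 / (1×2.780×0.5179))² = 0.005289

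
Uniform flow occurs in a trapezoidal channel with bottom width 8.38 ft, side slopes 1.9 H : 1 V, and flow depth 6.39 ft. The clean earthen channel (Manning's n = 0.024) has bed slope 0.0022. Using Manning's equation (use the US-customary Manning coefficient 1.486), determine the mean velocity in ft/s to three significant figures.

A = (b + z·y)·y = (8.38 + 1.9×6.39)×6.39 = 131.1 ft²
P = b + 2y√(1+z²) = 8.38 + 2×6.39×√(1+1.9²) = 35.82 ft
R = A/P = 131.1/35.82 = 3.661 ft
Q = (1.486/n)·A·R^(2/3)·S^(1/2) = (1.486/0.024) × 131.1 × 3.661^(2/3) × 0.0022^(1/2) = 904.6 ft³/s
V = Q/A = 904.6/131.1 = 6.898 ft/s

6.90 ft/s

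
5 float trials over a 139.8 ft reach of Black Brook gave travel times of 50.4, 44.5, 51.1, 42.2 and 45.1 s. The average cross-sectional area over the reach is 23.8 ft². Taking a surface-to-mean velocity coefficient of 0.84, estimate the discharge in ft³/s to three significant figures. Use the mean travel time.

t̄ = (50.4 + 44.5 + 51.1 + 42.2 + 45.1) / 5 = 46.66 s
v_surface = L / t̄ = 139.8 / 46.66 = 2.996 ft/s
v_mean = 0.84 × 2.996 = 2.517 ft/s
Q = A × v_mean = 23.8 × 2.517 = 59.90 ft³/s

59.9 ft³/s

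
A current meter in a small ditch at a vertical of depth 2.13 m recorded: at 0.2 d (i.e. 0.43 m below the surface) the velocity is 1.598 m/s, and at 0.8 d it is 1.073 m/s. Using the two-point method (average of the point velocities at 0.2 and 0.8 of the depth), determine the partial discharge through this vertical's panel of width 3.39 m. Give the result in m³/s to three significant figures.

9.64 m³/s

v̄ = (1.598 + 1.073) / 2 = 1.336 m/s
q = v̄ × d × w = 1.336 × 2.13 × 3.39 = 9.643 m³/s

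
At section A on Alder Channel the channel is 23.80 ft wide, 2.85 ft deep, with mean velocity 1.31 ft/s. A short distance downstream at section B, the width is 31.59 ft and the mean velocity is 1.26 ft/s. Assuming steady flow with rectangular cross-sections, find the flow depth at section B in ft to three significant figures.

2.23 ft

Q = A₁V₁ = (23.80×2.85) × 1.31 = 88.86 ft³/s
d₂ = Q/(b₂ V₂) = 88.86/(31.59×1.26) = 2.232 ft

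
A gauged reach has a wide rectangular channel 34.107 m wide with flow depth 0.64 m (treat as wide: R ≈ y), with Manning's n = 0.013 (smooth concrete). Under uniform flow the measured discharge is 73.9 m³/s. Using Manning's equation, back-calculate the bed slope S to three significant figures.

A = b·y = 34.107 × 0.64 = 21.83 m²
Wide channel: R ≈ y = 0.64 m
S = (Q·n / (1·A·R^(2/3)))² = (73.9×0.013 / (1×21.83×0.7427))² = 0.003512

0.00351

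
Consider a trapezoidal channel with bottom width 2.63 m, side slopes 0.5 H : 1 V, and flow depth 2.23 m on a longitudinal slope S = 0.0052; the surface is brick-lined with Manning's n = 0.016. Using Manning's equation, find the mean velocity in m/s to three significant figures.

A = (b + z·y)·y = (2.63 + 0.5×2.23)×2.23 = 8.351 m²
P = b + 2y√(1+z²) = 2.63 + 2×2.23×√(1+0.5²) = 7.616 m
R = A/P = 8.351/7.616 = 1.096 m
Q = (1/n)·A·R^(2/3)·S^(1/2) = (1/0.016) × 8.351 × 1.096^(2/3) × 0.0052^(1/2) = 40.02 m³/s
V = Q/A = 40.02/8.351 = 4.792 m/s

4.79 m/s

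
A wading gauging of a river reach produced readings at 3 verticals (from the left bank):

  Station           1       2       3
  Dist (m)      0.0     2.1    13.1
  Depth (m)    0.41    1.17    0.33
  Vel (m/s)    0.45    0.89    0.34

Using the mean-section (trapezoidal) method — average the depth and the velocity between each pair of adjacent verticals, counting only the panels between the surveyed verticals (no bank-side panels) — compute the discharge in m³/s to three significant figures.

6.19 m³/s

Panel 1-2: Δb = 2.1 m, d̄ = (0.41+1.17)/2 = 0.79, v̄ = (0.45+0.89)/2 = 0.67 → q = 2.1×0.79×0.67 = 1.112 m³/s
Panel 2-3: Δb = 11 m, d̄ = (1.17+0.33)/2 = 0.75, v̄ = (0.89+0.34)/2 = 0.615 → q = 11×0.75×0.615 = 5.074 m³/s
Q = Σ q = 6.185 m³/s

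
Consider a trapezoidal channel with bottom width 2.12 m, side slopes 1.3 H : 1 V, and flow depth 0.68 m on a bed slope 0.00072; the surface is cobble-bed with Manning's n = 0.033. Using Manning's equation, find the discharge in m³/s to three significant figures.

1.00 m³/s

A = (b + z·y)·y = (2.12 + 1.3×0.68)×0.68 = 2.043 m²
P = b + 2y√(1+z²) = 2.12 + 2×0.68×√(1+1.3²) = 4.351 m
R = A/P = 2.043/4.351 = 0.4695 m
Q = (1/n)·A·R^(2/3)·S^(1/2) = (1/0.033) × 2.043 × 0.4695^(2/3) × 0.00072^(1/2) = 1.003 m³/s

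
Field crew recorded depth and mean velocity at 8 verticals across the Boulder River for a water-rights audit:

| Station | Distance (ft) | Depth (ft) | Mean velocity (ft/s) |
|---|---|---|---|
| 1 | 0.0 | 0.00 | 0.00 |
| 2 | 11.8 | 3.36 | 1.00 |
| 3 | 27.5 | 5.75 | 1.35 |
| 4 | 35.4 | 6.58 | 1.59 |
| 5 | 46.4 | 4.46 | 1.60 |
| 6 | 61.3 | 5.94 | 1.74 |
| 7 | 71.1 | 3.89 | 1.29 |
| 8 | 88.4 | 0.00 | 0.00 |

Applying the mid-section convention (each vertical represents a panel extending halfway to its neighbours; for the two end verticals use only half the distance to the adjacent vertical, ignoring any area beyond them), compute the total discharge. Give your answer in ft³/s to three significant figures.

w_2 = (27.5 − 0.0)/2 = 13.75 ft; q_2 = 1.00 × 3.36 × 13.75 = 46.20 ft³/s
w_3 = (35.4 − 11.8)/2 = 11.8 ft; q_3 = 1.35 × 5.75 × 11.8 = 91.60 ft³/s
w_4 = (46.4 − 27.5)/2 = 9.45 ft; q_4 = 1.59 × 6.58 × 9.45 = 98.87 ft³/s
w_5 = (61.3 − 35.4)/2 = 12.95 ft; q_5 = 1.60 × 4.46 × 12.95 = 92.41 ft³/s
w_6 = (71.1 − 46.4)/2 = 12.35 ft; q_6 = 1.74 × 5.94 × 12.35 = 127.6 ft³/s
w_7 = (88.4 − 61.3)/2 = 13.55 ft; q_7 = 1.29 × 3.89 × 13.55 = 68.00 ft³/s
Stations 1, 8 contribute zero (depth or velocity is 0).
Q = Σ qᵢ = 524.7 ft³/s

525 ft³/s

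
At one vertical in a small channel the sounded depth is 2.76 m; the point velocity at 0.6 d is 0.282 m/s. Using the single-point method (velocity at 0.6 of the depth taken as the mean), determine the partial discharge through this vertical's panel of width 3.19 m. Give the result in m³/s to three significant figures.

v̄ = v₀.₆ = 0.282 m/s
q = v̄ × d × w = 0.2820 × 2.76 × 3.19 = 2.483 m³/s

2.48 m³/s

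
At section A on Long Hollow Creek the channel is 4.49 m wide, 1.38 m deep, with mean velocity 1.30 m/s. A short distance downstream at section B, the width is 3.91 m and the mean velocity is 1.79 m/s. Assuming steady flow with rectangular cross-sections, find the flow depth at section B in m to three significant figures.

Q = A₁V₁ = (4.49×1.38) × 1.30 = 8.055 m³/s
d₂ = Q/(b₂ V₂) = 8.055/(3.91×1.79) = 1.151 m

1.15 m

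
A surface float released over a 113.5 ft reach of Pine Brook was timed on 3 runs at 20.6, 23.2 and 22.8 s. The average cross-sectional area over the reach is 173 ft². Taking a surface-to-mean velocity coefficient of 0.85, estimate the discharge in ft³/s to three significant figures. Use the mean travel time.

t̄ = (20.6 + 23.2 + 22.8) / 3 = 22.2 s
v_surface = L / t̄ = 113.5 / 22.2 = 5.113 ft/s
v_mean = 0.85 × 5.113 = 4.346 ft/s
Q = A × v_mean = 173 × 4.346 = 751.8 ft³/s

752 ft³/s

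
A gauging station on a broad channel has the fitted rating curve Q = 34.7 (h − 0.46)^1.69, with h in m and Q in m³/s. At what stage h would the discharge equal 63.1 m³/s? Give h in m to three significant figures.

h − h₀ = (Q/C)^(1/b) = (63.1/34.7)^(1/1.69) = 1.425 m
h = 0.46 + 1.425 = 1.885 m

1.88 m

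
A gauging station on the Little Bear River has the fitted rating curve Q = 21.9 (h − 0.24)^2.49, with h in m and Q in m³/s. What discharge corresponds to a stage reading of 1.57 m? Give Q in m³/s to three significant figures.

44.5 m³/s

Q = 21.9 × (1.57 − 0.24)^2.49 = 21.9 × 1.33^2.49 = 44.55 m³/s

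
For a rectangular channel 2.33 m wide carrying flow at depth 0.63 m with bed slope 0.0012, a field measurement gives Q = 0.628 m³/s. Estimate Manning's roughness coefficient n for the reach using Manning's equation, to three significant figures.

0.0446

A = b·y = 2.33 × 0.63 = 1.468 m²
P = b + 2y = 2.33 + 2×0.63 = 3.590 m
R = A/P = 1.468/3.590 = 0.4089 m
n = (1/Q)·A·R^(2/3)·S^(1/2) = (1/0.628) × 1.468 × 0.5509 × 0.03464 = 0.04461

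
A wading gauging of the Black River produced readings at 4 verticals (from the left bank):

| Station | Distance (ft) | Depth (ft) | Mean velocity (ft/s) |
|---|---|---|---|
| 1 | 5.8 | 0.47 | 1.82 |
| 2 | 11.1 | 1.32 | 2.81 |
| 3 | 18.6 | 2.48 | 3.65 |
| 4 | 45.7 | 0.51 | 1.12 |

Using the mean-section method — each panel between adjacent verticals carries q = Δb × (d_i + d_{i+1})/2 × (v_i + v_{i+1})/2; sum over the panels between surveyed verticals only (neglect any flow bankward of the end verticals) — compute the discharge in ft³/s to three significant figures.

Panel 1-2: Δb = 5.3 ft, d̄ = (0.47+1.32)/2 = 0.895, v̄ = (1.82+2.81)/2 = 2.315 → q = 5.3×0.895×2.315 = 10.98 ft³/s
Panel 2-3: Δb = 7.5 ft, d̄ = (1.32+2.48)/2 = 1.9, v̄ = (2.81+3.65)/2 = 3.23 → q = 7.5×1.9×3.23 = 46.03 ft³/s
Panel 3-4: Δb = 27.1 ft, d̄ = (2.48+0.51)/2 = 1.495, v̄ = (3.65+1.12)/2 = 2.385 → q = 27.1×1.495×2.385 = 96.63 ft³/s
Q = Σ q = 153.6 ft³/s

154 ft³/s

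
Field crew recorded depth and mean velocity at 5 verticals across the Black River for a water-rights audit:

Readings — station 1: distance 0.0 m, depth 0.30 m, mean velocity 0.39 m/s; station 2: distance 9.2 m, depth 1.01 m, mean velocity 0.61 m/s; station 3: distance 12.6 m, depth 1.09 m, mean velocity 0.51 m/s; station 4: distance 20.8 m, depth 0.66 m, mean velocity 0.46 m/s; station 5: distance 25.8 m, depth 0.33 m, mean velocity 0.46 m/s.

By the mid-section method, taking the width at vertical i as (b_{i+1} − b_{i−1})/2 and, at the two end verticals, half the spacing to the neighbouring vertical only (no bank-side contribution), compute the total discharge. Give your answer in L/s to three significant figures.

10000 L/s

w_1 = (9.2 − 0.0)/2 = 4.6 m; q_1 = 0.39 × 0.30 × 4.6 = 0.5382 m³/s
w_2 = (12.6 − 0.0)/2 = 6.3 m; q_2 = 0.61 × 1.01 × 6.3 = 3.881 m³/s
w_3 = (20.8 − 9.2)/2 = 5.8 m; q_3 = 0.51 × 1.09 × 5.8 = 3.224 m³/s
w_4 = (25.8 − 12.6)/2 = 6.6 m; q_4 = 0.46 × 0.66 × 6.6 = 2.004 m³/s
w_5 = (25.8 − 20.8)/2 = 2.5 m; q_5 = 0.46 × 0.33 × 2.5 = 0.3795 m³/s
Q = Σ qᵢ = 10.03 m³/s
= 10.03 × 1000 = 10030 L/s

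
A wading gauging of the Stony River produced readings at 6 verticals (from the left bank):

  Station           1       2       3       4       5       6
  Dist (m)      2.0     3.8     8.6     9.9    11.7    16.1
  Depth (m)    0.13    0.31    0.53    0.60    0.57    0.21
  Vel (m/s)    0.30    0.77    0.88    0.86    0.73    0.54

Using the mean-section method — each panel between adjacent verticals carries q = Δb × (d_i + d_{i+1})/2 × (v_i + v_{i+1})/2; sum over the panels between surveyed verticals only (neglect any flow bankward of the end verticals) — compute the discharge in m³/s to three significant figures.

4.44 m³/s

Panel 1-2: Δb = 1.8 m, d̄ = (0.13+0.31)/2 = 0.22, v̄ = (0.30+0.77)/2 = 0.535 → q = 1.8×0.22×0.535 = 0.2119 m³/s
Panel 2-3: Δb = 4.8 m, d̄ = (0.31+0.53)/2 = 0.42, v̄ = (0.77+0.88)/2 = 0.825 → q = 4.8×0.42×0.825 = 1.663 m³/s
Panel 3-4: Δb = 1.3 m, d̄ = (0.53+0.60)/2 = 0.565, v̄ = (0.88+0.86)/2 = 0.87 → q = 1.3×0.565×0.87 = 0.6390 m³/s
Panel 4-5: Δb = 1.8 m, d̄ = (0.60+0.57)/2 = 0.585, v̄ = (0.86+0.73)/2 = 0.795 → q = 1.8×0.585×0.795 = 0.8371 m³/s
Panel 5-6: Δb = 4.4 m, d̄ = (0.57+0.21)/2 = 0.39, v̄ = (0.73+0.54)/2 = 0.635 → q = 4.4×0.39×0.635 = 1.090 m³/s
Q = Σ q = 4.441 m³/s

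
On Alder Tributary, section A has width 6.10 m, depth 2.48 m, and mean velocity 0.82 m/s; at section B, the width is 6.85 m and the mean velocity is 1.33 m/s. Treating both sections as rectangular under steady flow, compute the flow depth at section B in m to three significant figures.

Q = A₁V₁ = (6.10×2.48) × 0.82 = 12.40 m³/s
d₂ = Q/(b₂ V₂) = 12.40/(6.85×1.33) = 1.362 m

1.36 m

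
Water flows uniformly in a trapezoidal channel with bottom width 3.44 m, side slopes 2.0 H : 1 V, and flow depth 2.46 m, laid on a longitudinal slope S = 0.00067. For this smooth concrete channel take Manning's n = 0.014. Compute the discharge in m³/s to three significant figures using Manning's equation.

A = (b + z·y)·y = (3.44 + 2.0×2.46)×2.46 = 20.57 m²
P = b + 2y√(1+z²) = 3.44 + 2×2.46×√(1+2.0²) = 14.44 m
R = A/P = 20.57/14.44 = 1.424 m
Q = (1/n)·A·R^(2/3)·S^(1/2) = (1/0.014) × 20.57 × 1.424^(2/3) × 0.00067^(1/2) = 48.13 m³/s

48.1 m³/s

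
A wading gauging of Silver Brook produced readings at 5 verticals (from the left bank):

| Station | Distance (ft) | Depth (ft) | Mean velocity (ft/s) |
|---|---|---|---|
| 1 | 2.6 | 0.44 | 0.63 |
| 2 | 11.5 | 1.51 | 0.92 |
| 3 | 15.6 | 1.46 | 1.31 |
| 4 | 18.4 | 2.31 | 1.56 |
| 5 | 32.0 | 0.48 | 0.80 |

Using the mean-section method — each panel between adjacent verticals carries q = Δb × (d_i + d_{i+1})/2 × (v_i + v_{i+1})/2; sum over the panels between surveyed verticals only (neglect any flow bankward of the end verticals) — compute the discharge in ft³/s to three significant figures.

Panel 1-2: Δb = 8.9 ft, d̄ = (0.44+1.51)/2 = 0.975, v̄ = (0.63+0.92)/2 = 0.775 → q = 8.9×0.975×0.775 = 6.725 ft³/s
Panel 2-3: Δb = 4.1 ft, d̄ = (1.51+1.46)/2 = 1.485, v̄ = (0.92+1.31)/2 = 1.115 → q = 4.1×1.485×1.115 = 6.789 ft³/s
Panel 3-4: Δb = 2.8 ft, d̄ = (1.46+2.31)/2 = 1.885, v̄ = (1.31+1.56)/2 = 1.435 → q = 2.8×1.885×1.435 = 7.574 ft³/s
Panel 4-5: Δb = 13.6 ft, d̄ = (2.31+0.48)/2 = 1.395, v̄ = (1.56+0.80)/2 = 1.18 → q = 13.6×1.395×1.18 = 22.39 ft³/s
Q = Σ q = 43.47 ft³/s

43.5 ft³/s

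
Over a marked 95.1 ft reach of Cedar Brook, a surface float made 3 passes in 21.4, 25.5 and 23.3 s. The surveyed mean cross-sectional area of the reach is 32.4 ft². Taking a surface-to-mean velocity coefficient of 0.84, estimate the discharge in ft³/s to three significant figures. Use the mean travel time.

t̄ = (21.4 + 25.5 + 23.3) / 3 = 23.4 s
v_surface = L / t̄ = 95.1 / 23.4 = 4.064 ft/s
v_mean = 0.84 × 4.064 = 3.414 ft/s
Q = A × v_mean = 32.4 × 3.414 = 110.6 ft³/s

111 ft³/s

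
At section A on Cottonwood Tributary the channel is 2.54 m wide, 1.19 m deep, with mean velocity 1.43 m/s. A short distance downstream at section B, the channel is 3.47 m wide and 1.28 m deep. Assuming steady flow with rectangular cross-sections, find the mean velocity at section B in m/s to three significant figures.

0.973 m/s

Q = A₁V₁ = (2.54×1.19) × 1.43 = 4.322 m³/s
A₂ = 3.47 × 1.28 = 4.442 m²
V₂ = Q/A₂ = 4.322/4.442 = 0.9731 m/s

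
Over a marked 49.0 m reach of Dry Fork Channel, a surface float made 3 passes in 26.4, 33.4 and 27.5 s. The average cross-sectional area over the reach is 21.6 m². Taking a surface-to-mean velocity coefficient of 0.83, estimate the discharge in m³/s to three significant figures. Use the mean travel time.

t̄ = (26.4 + 33.4 + 27.5) / 3 = 29.1 s
v_surface = L / t̄ = 49.0 / 29.1 = 1.684 m/s
v_mean = 0.83 × 1.684 = 1.398 m/s
Q = A × v_mean = 21.6 × 1.398 = 30.19 m³/s

30.2 m³/s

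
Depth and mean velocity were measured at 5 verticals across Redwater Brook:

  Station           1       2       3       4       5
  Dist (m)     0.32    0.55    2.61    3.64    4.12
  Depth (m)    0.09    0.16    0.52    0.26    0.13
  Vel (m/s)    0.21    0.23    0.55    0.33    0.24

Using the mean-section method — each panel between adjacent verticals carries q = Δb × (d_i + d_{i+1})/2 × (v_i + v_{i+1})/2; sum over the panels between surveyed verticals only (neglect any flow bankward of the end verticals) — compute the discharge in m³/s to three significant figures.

Panel 1-2: Δb = 0.23 m, d̄ = (0.09+0.16)/2 = 0.125, v̄ = (0.21+0.23)/2 = 0.22 → q = 0.23×0.125×0.22 = 0.006325 m³/s
Panel 2-3: Δb = 2.06 m, d̄ = (0.16+0.52)/2 = 0.34, v̄ = (0.23+0.55)/2 = 0.39 → q = 2.06×0.34×0.39 = 0.2732 m³/s
Panel 3-4: Δb = 1.03 m, d̄ = (0.52+0.26)/2 = 0.39, v̄ = (0.55+0.33)/2 = 0.44 → q = 1.03×0.39×0.44 = 0.1767 m³/s
Panel 4-5: Δb = 0.48 m, d̄ = (0.26+0.13)/2 = 0.195, v̄ = (0.33+0.24)/2 = 0.285 → q = 0.48×0.195×0.285 = 0.02668 m³/s
Q = Σ q = 0.4829 m³/s

0.483 m³/s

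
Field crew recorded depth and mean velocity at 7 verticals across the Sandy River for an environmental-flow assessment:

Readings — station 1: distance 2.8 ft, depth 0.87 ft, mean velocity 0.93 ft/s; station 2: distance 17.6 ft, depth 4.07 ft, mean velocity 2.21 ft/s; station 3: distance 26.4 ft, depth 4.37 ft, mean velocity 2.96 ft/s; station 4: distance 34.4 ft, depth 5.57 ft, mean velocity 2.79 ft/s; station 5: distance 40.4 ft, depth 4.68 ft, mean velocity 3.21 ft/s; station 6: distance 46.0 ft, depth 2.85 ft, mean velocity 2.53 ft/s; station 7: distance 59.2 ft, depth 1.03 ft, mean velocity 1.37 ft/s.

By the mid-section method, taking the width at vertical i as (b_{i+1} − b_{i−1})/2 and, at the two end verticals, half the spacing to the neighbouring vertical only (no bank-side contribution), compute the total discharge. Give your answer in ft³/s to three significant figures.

w_1 = (17.6 − 2.8)/2 = 7.4 ft; q_1 = 0.93 × 0.87 × 7.4 = 5.987 ft³/s
w_2 = (26.4 − 2.8)/2 = 11.8 ft; q_2 = 2.21 × 4.07 × 11.8 = 106.1 ft³/s
w_3 = (34.4 − 17.6)/2 = 8.4 ft; q_3 = 2.96 × 4.37 × 8.4 = 108.7 ft³/s
w_4 = (40.4 − 26.4)/2 = 7 ft; q_4 = 2.79 × 5.57 × 7 = 108.8 ft³/s
w_5 = (46.0 − 34.4)/2 = 5.8 ft; q_5 = 3.21 × 4.68 × 5.8 = 87.13 ft³/s
w_6 = (59.2 − 40.4)/2 = 9.4 ft; q_6 = 2.53 × 2.85 × 9.4 = 67.78 ft³/s
w_7 = (59.2 − 46.0)/2 = 6.6 ft; q_7 = 1.37 × 1.03 × 6.6 = 9.313 ft³/s
Q = Σ qᵢ = 493.8 ft³/s

494 ft³/s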